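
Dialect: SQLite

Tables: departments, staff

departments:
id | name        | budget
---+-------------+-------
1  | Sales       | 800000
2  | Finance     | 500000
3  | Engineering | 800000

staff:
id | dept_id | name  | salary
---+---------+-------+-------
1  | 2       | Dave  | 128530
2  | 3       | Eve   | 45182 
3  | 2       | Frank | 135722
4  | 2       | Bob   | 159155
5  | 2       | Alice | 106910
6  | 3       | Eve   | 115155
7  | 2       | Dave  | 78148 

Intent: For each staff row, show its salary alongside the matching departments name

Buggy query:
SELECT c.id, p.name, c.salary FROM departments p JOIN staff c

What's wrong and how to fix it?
Bug: Missing join condition: each staff row is matched to all departments rows instead of just its own

Fix: Specify the join condition linking the foreign key to the parent id

Corrected query:
SELECT c.id, p.name, c.salary FROM departments p JOIN staff c ON c.dept_id = p.id

Result:
id | name        | salary
---+-------------+-------
1  | Finance     | 128530
2  | Engineering | 45182 
3  | Finance     | 135722
4  | Finance     | 159155
5  | Finance     | 106910
6  | Engineering | 115155
7  | Finance     | 78148 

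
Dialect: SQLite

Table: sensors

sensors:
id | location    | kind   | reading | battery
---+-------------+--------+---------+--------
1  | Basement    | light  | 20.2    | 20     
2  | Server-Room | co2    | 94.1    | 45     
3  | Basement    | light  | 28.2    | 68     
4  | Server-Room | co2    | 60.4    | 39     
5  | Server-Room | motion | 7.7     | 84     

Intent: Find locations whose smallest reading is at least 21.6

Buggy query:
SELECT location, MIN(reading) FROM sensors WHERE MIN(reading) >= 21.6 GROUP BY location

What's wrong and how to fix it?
Bug: Aggregates like MIN are computed per group after WHERE runs

Fix: Replace WHERE with HAVING after the GROUP BY

Corrected query:
SELECT location, MIN(reading) FROM sensors GROUP BY location HAVING MIN(reading) >= 21.6

Result:
(no rows)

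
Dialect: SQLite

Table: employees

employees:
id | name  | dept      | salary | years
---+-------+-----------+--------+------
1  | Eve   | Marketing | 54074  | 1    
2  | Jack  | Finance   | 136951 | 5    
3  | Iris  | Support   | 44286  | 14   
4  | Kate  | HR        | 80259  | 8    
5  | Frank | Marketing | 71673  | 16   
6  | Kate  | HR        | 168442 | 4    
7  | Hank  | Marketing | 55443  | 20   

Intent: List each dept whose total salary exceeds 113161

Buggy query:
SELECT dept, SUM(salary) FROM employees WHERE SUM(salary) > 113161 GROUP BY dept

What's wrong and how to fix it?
Bug: WHERE runs before GROUP BY, so aggregates aren't available there

Fix: Move the aggregate condition to a HAVING clause

Corrected query:
SELECT dept, SUM(salary) FROM employees GROUP BY dept HAVING SUM(salary) > 113161

Result:
dept      | SUM(salary)
----------+------------
Finance   | 136951     
HR        | 248701     
Marketing | 181190     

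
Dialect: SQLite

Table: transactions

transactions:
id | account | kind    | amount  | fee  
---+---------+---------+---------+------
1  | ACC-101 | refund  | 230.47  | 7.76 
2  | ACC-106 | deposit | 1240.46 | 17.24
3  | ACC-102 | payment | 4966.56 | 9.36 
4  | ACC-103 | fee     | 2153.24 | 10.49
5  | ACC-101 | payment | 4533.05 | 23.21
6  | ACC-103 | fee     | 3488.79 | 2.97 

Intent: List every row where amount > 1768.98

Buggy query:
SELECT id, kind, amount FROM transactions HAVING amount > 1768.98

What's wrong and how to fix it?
Bug: This is a non-aggregate query (no GROUP BY, no aggregates), so in SQLite the HAVING clause is invalid here; a row-level condition belongs in WHERE

Fix: Use WHERE for row-level filtering

Corrected query:
SELECT id, kind, amount FROM transactions WHERE amount > 1768.98

Result:
id | kind    | amount 
---+---------+--------
3  | payment | 4966.56
4  | fee     | 2153.24
5  | payment | 4533.05
6  | fee     | 3488.79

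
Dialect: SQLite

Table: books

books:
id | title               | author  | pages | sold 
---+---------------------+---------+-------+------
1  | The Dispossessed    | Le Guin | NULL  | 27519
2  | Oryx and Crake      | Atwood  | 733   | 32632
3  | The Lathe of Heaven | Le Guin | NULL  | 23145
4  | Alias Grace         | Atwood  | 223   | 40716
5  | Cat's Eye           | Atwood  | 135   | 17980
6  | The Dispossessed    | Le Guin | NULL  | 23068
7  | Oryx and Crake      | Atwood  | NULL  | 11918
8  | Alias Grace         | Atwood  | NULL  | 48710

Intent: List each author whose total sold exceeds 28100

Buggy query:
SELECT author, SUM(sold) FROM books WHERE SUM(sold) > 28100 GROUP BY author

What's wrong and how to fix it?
Bug: SUM(sold) is an aggregate, but WHERE filters rows before aggregation

Fix: Use HAVING (which filters groups after aggregation) instead of WHERE

Corrected query:
SELECT author, SUM(sold) FROM books GROUP BY author HAVING SUM(sold) > 28100

Result:
author  | SUM(sold)
--------+----------
Atwood  | 151956   
Le Guin | 73732    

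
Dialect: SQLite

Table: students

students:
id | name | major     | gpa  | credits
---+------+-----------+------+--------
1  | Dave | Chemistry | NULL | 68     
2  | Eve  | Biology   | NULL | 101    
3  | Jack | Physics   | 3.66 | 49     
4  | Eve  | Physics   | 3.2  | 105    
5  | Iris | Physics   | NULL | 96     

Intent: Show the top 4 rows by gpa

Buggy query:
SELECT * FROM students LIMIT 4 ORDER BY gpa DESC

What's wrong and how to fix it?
Bug: ORDER BY cannot follow LIMIT; LIMIT is the final clause

Fix: Sort with ORDER BY, then apply LIMIT

Corrected query:
SELECT * FROM students ORDER BY gpa DESC LIMIT 4

Result:
id | name | major     | gpa  | credits
---+------+-----------+------+--------
3  | Jack | Physics   | 3.66 | 49     
4  | Eve  | Physics   | 3.2  | 105    
1  | Dave | Chemistry | NULL | 68     
2  | Eve  | Biology   | NULL | 101    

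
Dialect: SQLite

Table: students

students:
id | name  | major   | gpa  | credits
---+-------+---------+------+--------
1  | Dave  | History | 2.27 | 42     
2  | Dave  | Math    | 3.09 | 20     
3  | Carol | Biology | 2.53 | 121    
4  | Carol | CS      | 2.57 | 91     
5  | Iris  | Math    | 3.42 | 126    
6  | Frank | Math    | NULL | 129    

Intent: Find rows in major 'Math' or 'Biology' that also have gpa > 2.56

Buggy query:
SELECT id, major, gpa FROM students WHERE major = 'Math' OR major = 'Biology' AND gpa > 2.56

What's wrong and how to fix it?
Bug: AND binds tighter than OR, so this parses as major = 'Math' OR (major = 'Biology' AND gpa > 2.56)

Fix: Add parentheses around the OR so the AND applies to both alternatives

Corrected query:
SELECT id, major, gpa FROM students WHERE (major = 'Math' OR major = 'Biology') AND gpa > 2.56

Result:
id | major | gpa 
---+-------+-----
2  | Math  | 3.09
5  | Math  | 3.42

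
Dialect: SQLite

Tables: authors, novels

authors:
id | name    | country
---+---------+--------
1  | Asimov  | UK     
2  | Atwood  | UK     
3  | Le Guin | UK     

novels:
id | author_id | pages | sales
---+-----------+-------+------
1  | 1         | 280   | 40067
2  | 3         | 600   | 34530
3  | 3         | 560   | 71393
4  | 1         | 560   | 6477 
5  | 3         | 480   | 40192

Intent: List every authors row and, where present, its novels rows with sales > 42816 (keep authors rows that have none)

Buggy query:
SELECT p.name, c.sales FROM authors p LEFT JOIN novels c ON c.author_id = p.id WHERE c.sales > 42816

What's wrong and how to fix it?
Bug: Filtering c.sales in WHERE discards the NULL rows produced by LEFT JOIN, turning it into an inner join

Fix: Move the right-table condition into the ON clause so unmatched parents are kept

Corrected query:
SELECT p.name, c.sales FROM authors p LEFT JOIN novels c ON c.author_id = p.id AND c.sales > 42816

Result:
name    | sales
--------+------
Asimov  | NULL 
Atwood  | NULL 
Le Guin | 71393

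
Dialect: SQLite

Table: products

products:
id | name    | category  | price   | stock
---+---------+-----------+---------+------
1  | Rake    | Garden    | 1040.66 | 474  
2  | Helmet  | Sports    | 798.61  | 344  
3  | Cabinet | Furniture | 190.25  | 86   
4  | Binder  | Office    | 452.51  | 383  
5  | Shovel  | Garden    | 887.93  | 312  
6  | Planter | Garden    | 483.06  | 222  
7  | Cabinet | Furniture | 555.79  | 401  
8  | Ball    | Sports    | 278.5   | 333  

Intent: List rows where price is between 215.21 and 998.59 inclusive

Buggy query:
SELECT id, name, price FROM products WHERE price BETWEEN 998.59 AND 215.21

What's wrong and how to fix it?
Bug: The bounds are reversed; BETWEEN a AND b requires a <= b to match anything

Fix: Write BETWEEN 215.21 AND 998.59

Corrected query:
SELECT id, name, price FROM products WHERE price BETWEEN 215.21 AND 998.59

Result:
id | name    | price 
---+---------+-------
2  | Helmet  | 798.61
4  | Binder  | 452.51
5  | Shovel  | 887.93
6  | Planter | 483.06
7  | Cabinet | 555.79
8  | Ball    | 278.5 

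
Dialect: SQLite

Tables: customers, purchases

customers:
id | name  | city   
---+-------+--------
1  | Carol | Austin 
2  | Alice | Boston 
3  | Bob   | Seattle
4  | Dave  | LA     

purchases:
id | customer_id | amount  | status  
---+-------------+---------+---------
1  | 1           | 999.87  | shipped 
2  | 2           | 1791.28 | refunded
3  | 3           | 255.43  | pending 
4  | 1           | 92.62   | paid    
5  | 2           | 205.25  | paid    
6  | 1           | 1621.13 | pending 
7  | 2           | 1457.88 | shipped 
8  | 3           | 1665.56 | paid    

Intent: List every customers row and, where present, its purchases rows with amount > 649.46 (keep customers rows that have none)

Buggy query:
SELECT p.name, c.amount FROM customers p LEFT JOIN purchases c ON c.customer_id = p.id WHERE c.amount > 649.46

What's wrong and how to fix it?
Bug: Filtering c.amount in WHERE discards the NULL rows produced by LEFT JOIN, turning it into an inner join

Fix: Move the right-table condition into the ON clause so unmatched parents are kept

Corrected query:
SELECT p.name, c.amount FROM customers p LEFT JOIN purchases c ON c.customer_id = p.id AND c.amount > 649.46

Result:
name  | amount 
------+--------
Carol | 999.87 
Carol | 1621.13
Alice | 1457.88
Alice | 1791.28
Bob   | 1665.56
Dave  | NULL   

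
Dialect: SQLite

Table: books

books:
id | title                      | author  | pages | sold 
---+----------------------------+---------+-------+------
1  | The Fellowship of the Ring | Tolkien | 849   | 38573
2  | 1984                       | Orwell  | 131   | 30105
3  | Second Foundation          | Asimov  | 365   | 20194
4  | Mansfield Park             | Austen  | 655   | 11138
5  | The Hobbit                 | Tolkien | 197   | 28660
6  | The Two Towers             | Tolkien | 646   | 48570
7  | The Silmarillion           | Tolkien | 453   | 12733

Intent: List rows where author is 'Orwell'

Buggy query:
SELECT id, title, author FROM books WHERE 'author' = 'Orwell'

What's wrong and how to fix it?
Bug: 'author' in single quotes is a string literal, not the column; the comparison is literal-vs-literal and never true

Fix: Remove the quotes around the column name (or use double quotes for an identifier)

Corrected query:
SELECT id, title, author FROM books WHERE author = 'Orwell'

Result:
id | title | author
---+-------+-------
2  | 1984  | Orwell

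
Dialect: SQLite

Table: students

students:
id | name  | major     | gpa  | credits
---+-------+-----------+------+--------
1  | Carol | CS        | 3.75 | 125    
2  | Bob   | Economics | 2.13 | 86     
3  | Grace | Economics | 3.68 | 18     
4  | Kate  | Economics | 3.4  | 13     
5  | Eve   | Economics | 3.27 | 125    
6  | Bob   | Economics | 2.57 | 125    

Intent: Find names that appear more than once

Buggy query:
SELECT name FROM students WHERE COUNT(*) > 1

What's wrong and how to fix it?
Bug: WHERE can't reference COUNT(*); aggregates are computed after WHERE

Fix: Group first, then use HAVING for the count condition

Corrected query:
SELECT name FROM students GROUP BY name HAVING COUNT(*) > 1

Result:
name
----
Bob 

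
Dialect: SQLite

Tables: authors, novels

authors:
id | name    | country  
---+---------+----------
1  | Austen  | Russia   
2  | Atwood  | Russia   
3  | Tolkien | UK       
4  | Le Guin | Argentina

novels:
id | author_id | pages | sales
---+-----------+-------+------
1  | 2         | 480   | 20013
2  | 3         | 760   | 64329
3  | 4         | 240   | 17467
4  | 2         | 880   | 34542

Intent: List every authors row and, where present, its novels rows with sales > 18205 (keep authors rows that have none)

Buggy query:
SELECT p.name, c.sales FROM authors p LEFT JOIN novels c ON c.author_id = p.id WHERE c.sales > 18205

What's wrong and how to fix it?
Bug: Filtering c.sales in WHERE discards the NULL rows produced by LEFT JOIN, turning it into an inner join

Fix: Put 'c.sales > 18205' in the JOIN's ON clause instead of WHERE

Corrected query:
SELECT p.name, c.sales FROM authors p LEFT JOIN novels c ON c.author_id = p.id AND c.sales > 18205

Result:
name    | sales
--------+------
Austen  | NULL 
Atwood  | 20013
Atwood  | 34542
Tolkien | 64329
Le Guin | NULL 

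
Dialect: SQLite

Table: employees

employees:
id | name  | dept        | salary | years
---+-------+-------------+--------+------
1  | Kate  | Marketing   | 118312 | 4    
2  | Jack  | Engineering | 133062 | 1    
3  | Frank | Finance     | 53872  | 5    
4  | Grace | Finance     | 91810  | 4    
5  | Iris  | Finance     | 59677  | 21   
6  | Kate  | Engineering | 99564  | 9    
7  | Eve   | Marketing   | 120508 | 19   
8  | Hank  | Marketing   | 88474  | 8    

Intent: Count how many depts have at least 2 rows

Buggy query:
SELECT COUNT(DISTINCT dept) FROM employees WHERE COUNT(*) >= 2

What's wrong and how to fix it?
Bug: COUNT(*) cannot appear in WHERE; the per-group count doesn't exist yet

Fix: Group first with HAVING COUNT(*) >= 2, then COUNT the resulting groups

Corrected query:
SELECT COUNT(*) FROM (SELECT dept FROM employees GROUP BY dept HAVING COUNT(*) >= 2)

Result:
COUNT(*)
--------
3       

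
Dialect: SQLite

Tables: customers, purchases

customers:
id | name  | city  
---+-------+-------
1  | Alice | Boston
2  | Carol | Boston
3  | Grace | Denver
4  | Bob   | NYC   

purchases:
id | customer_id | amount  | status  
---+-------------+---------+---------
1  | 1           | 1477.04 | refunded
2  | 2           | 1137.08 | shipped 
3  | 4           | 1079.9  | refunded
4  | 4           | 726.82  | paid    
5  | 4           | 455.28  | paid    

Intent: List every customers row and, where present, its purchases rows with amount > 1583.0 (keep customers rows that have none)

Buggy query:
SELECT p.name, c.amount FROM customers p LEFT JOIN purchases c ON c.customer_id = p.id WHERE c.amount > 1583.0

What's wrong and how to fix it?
Bug: Filtering c.amount in WHERE discards the NULL rows produced by LEFT JOIN, turning it into an inner join

Fix: Move the right-table condition into the ON clause so unmatched parents are kept

Corrected query:
SELECT p.name, c.amount FROM customers p LEFT JOIN purchases c ON c.customer_id = p.id AND c.amount > 1583.0

Result:
name  | amount
------+-------
Alice | NULL  
Carol | NULL  
Grace | NULL  
Bob   | NULL  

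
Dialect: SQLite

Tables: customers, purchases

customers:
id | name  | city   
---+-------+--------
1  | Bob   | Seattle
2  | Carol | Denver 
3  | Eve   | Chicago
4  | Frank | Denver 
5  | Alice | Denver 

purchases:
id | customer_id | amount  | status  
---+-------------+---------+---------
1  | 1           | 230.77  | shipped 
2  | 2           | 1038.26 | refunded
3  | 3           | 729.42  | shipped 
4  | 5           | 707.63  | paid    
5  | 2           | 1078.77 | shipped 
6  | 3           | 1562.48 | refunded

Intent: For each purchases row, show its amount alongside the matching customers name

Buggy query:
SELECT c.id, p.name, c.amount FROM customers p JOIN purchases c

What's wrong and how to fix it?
Bug: Missing join condition: each purchases row is matched to all customers rows instead of just its own

Fix: Specify the join condition linking the foreign key to the parent id

Corrected query:
SELECT c.id, p.name, c.amount FROM customers p JOIN purchases c ON c.customer_id = p.id

Result:
id | name  | amount 
---+-------+--------
1  | Bob   | 230.77 
2  | Carol | 1038.26
3  | Eve   | 729.42 
4  | Alice | 707.63 
5  | Carol | 1078.77
6  | Eve   | 1562.48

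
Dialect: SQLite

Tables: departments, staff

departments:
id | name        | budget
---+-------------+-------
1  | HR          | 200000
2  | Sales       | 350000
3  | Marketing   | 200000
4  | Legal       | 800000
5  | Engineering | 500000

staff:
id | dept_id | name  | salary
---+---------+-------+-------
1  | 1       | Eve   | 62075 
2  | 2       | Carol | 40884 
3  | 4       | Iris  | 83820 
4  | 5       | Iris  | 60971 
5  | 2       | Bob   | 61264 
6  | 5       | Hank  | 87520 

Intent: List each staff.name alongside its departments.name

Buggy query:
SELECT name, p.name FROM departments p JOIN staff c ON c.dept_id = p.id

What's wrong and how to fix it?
Bug: Both tables have a 'name' column; the unqualified reference is ambiguous

Fix: Prefix ambiguous columns with the table alias

Corrected query:
SELECT c.name, p.name FROM departments p JOIN staff c ON c.dept_id = p.id

Result:
name  | name       
------+------------
Eve   | HR         
Carol | Sales      
Iris  | Legal      
Iris  | Engineering
Bob   | Sales      
Hank  | Engineering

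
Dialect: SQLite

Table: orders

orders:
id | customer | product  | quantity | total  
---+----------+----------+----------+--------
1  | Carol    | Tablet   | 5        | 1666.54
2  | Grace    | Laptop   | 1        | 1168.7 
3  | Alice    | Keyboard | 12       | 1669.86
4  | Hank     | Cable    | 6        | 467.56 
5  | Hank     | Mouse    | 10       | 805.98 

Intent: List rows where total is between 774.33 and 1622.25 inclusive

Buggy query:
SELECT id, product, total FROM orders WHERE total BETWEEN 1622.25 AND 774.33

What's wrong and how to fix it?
Bug: The bounds are reversed; BETWEEN a AND b requires a <= b to match anything

Fix: Write BETWEEN 774.33 AND 1622.25

Corrected query:
SELECT id, product, total FROM orders WHERE total BETWEEN 774.33 AND 1622.25

Result:
id | product | total 
---+---------+-------
2  | Laptop  | 1168.7
5  | Mouse   | 805.98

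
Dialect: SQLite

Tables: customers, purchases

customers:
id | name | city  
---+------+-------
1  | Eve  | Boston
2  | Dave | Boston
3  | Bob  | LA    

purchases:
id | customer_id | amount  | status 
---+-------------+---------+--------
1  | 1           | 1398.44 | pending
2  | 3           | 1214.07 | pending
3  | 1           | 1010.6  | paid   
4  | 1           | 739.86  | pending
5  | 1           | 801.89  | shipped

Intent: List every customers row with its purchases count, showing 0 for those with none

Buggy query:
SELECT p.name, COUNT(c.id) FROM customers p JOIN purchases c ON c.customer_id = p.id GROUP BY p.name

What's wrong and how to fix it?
Bug: An inner join excludes parents with zero children

Fix: Switch to LEFT JOIN to retain unmatched parent rows

Corrected query:
SELECT p.name, COUNT(c.id) FROM customers p LEFT JOIN purchases c ON c.customer_id = p.id GROUP BY p.name

Result:
name | COUNT(c.id)
-----+------------
Bob  | 1          
Dave | 0          
Eve  | 4          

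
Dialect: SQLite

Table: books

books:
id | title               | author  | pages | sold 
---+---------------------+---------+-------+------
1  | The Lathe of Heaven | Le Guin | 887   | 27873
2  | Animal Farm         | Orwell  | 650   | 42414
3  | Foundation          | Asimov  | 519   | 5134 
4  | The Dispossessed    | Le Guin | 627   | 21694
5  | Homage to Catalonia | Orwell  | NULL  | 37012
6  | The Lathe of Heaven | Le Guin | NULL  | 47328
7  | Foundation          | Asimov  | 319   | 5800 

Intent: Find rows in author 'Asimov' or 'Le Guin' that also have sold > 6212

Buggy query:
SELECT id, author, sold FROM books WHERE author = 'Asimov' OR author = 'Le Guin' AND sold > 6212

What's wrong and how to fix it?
Bug: Without parentheses, AND is evaluated before OR, so the sold filter only applies to the 'Le Guin' branch

Fix: Add parentheses around the OR so the AND applies to both alternatives

Corrected query:
SELECT id, author, sold FROM books WHERE (author = 'Asimov' OR author = 'Le Guin') AND sold > 6212

Result:
id | author  | sold 
---+---------+------
1  | Le Guin | 27873
4  | Le Guin | 21694
6  | Le Guin | 47328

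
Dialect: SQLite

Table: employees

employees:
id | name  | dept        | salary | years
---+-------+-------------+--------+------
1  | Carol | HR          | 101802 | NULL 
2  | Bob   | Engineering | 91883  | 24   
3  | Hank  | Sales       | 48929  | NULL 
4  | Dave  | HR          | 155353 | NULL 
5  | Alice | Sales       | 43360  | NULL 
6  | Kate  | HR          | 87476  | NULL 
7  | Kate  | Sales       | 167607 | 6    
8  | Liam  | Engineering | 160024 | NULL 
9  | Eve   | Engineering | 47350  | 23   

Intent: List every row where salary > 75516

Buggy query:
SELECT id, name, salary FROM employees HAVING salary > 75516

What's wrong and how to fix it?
Bug: HAVING filters the output of aggregation, but this query has no GROUP BY and no aggregate functions, so SQLite rejects it (HAVING clause on a non-aggregate query); the condition here is per row

Fix: Replace HAVING with WHERE since the condition applies to individual rows

Corrected query:
SELECT id, name, salary FROM employees WHERE salary > 75516

Result:
id | name  | salary
---+-------+-------
1  | Carol | 101802
2  | Bob   | 91883 
4  | Dave  | 155353
6  | Kate  | 87476 
7  | Kate  | 167607
8  | Liam  | 160024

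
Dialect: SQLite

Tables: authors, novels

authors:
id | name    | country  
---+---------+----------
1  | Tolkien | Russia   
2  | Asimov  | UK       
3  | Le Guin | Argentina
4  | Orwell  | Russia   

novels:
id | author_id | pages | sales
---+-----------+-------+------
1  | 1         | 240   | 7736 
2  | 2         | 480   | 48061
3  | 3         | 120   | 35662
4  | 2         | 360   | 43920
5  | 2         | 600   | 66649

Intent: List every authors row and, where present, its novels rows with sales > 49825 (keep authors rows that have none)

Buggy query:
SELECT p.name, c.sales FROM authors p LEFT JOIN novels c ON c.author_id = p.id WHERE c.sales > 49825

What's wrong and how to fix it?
Bug: A WHERE condition on the right-hand table after LEFT JOIN drops unmatched parents

Fix: Move the right-table condition into the ON clause so unmatched parents are kept

Corrected query:
SELECT p.name, c.sales FROM authors p LEFT JOIN novels c ON c.author_id = p.id AND c.sales > 49825

Result:
name    | sales
--------+------
Tolkien | NULL 
Asimov  | 66649
Le Guin | NULL 
Orwell  | NULL 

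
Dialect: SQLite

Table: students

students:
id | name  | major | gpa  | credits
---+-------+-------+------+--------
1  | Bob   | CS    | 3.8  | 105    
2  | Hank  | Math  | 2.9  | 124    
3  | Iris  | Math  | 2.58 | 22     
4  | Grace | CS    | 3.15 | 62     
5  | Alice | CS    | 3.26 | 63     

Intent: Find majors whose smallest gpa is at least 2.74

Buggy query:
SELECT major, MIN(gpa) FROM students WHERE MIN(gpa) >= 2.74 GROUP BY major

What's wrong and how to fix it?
Bug: MIN() in WHERE is a misuse of aggregate

Fix: Use HAVING for the per-group MIN condition

Corrected query:
SELECT major, MIN(gpa) FROM students GROUP BY major HAVING MIN(gpa) >= 2.74

Result:
major | MIN(gpa)
------+---------
CS    | 3.15    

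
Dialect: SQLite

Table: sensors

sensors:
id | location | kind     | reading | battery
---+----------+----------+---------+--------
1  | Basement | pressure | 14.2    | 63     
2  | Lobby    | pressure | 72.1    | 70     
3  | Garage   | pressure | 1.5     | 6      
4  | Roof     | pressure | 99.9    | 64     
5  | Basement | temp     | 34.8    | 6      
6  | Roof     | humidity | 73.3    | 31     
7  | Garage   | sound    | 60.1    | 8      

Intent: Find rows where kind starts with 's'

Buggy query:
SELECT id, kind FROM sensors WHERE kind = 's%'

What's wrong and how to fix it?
Bug: '=' compares the literal string including the % character; pattern matching needs LIKE

Fix: Use LIKE for wildcard pattern matching

Corrected query:
SELECT id, kind FROM sensors WHERE kind LIKE 's%'

Result:
id | kind 
---+------
7  | sound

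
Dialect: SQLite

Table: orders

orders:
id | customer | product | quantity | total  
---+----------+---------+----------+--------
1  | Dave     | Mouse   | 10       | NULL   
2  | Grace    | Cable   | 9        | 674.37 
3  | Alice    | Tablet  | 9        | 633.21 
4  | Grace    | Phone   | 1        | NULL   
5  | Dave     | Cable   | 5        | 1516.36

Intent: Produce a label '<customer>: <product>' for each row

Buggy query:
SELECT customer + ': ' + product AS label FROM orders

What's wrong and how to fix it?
Bug: '+' is numeric addition; on text columns SQLite converts them to 0 instead of concatenating

Fix: Use the || operator for string concatenation

Corrected query:
SELECT customer || ': ' || product AS label FROM orders

Result:
label        
-------------
Dave: Mouse  
Grace: Cable 
Alice: Tablet
Grace: Phone 
Dave: Cable  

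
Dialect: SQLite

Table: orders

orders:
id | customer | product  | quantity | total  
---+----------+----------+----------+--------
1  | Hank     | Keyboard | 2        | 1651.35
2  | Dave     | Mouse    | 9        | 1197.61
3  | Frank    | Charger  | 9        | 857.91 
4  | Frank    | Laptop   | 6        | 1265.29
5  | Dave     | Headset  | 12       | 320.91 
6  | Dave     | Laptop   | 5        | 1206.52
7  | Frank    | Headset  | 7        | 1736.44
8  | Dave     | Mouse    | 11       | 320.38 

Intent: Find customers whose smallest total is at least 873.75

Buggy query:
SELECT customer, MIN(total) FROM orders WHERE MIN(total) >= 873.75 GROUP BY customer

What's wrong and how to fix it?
Bug: Aggregates like MIN are computed per group after WHERE runs

Fix: Use HAVING for the per-group MIN condition

Corrected query:
SELECT customer, MIN(total) FROM orders GROUP BY customer HAVING MIN(total) >= 873.75

Result:
customer | MIN(total)
---------+-----------
Hank     | 1651.35   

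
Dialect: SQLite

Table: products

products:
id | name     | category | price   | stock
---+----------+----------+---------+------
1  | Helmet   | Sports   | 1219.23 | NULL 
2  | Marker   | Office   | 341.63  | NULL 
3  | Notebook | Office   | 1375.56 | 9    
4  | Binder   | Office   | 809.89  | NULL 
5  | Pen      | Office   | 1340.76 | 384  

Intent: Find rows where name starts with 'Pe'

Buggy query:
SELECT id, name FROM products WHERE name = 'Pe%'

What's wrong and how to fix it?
Bug: Wildcards only work with LIKE; '=' treats '%' as a literal character

Fix: Use LIKE for wildcard pattern matching

Corrected query:
SELECT id, name FROM products WHERE name LIKE 'Pe%'

Result:
id | name
---+-----
5  | Pen 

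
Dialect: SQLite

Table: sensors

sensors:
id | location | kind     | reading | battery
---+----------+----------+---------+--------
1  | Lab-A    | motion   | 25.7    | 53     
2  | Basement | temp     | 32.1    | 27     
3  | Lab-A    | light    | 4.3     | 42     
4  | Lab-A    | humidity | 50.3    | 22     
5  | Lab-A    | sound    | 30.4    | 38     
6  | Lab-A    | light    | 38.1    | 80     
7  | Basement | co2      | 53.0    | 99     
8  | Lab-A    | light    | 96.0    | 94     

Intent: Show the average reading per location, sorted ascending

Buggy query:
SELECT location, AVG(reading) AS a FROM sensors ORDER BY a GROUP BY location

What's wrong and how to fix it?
Bug: ORDER BY appears before GROUP BY; SQL clause order requires GROUP BY first

Fix: Move ORDER BY to the end, after GROUP BY

Corrected query:
SELECT location, AVG(reading) AS a FROM sensors GROUP BY location ORDER BY a

Result:
location | a    
---------+------
Lab-A    | 40.8 
Basement | 42.55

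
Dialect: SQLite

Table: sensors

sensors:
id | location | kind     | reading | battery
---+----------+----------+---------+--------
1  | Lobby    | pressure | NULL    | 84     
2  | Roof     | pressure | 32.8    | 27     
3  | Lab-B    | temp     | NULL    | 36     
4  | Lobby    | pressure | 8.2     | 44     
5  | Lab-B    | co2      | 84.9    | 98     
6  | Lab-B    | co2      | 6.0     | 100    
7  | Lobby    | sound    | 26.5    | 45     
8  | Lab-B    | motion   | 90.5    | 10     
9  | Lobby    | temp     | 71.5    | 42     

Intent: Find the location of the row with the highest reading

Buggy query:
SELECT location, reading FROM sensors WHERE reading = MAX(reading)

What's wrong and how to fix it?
Bug: WHERE is evaluated per row; an aggregate over the whole table isn't defined there

Fix: Wrap MAX in a scalar subquery so WHERE compares against a single value

Corrected query:
SELECT location, reading FROM sensors WHERE reading = (SELECT MAX(reading) FROM sensors)

Result:
location | reading
---------+--------
Lab-B    | 90.5   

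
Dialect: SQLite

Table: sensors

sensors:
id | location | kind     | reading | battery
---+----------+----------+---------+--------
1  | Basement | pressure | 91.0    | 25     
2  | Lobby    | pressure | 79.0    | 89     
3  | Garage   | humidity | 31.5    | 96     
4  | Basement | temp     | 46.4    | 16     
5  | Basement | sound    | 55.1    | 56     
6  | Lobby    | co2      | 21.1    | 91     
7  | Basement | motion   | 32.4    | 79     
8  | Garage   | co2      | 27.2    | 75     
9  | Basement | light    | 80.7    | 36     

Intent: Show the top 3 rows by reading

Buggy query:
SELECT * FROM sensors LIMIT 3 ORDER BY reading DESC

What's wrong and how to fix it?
Bug: LIMIT must come after ORDER BY

Fix: Sort with ORDER BY, then apply LIMIT

Corrected query:
SELECT * FROM sensors ORDER BY reading DESC LIMIT 3

Result:
id | location | kind     | reading | battery
---+----------+----------+---------+--------
1  | Basement | pressure | 91      | 25     
9  | Basement | light    | 80.7    | 36     
2  | Lobby    | pressure | 79      | 89     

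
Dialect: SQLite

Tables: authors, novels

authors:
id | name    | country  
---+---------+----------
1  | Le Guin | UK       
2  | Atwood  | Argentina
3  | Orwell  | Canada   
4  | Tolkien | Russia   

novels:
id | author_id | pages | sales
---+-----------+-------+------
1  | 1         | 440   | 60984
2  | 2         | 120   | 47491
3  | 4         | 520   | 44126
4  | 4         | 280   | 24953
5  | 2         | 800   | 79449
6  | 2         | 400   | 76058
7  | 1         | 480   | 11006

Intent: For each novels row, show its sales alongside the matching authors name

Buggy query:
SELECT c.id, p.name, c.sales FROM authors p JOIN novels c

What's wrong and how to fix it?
Bug: JOIN with no ON clause produces a cartesian product; every novels row pairs with every authors row

Fix: Add ON c.author_id = p.id to the JOIN

Corrected query:
SELECT c.id, p.name, c.sales FROM authors p JOIN novels c ON c.author_id = p.id

Result:
id | name    | sales
---+---------+------
1  | Le Guin | 60984
2  | Atwood  | 47491
3  | Tolkien | 44126
4  | Tolkien | 24953
5  | Atwood  | 79449
6  | Atwood  | 76058
7  | Le Guin | 11006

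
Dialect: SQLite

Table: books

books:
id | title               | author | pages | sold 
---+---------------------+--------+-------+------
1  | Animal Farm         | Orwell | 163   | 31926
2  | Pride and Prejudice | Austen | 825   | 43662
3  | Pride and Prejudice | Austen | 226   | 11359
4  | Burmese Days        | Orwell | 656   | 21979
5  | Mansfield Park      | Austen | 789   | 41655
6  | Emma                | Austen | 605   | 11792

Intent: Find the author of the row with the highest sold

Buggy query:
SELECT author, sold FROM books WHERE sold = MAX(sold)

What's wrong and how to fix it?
Bug: MAX(sold) is an aggregate and cannot be used directly in WHERE

Fix: Use a subquery: WHERE sold = (SELECT MAX(sold) FROM books)

Corrected query:
SELECT author, sold FROM books WHERE sold = (SELECT MAX(sold) FROM books)

Result:
author | sold 
-------+------
Austen | 43662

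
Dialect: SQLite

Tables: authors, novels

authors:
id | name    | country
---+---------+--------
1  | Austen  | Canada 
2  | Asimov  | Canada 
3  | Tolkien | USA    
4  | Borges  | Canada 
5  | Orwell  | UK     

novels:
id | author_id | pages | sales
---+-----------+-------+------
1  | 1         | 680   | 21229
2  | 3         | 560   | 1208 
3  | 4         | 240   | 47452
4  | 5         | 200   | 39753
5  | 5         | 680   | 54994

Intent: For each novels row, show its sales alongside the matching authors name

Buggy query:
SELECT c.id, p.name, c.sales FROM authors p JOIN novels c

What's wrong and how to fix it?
Bug: JOIN with no ON clause produces a cartesian product; every novels row pairs with every authors row

Fix: Add ON c.author_id = p.id to the JOIN

Corrected query:
SELECT c.id, p.name, c.sales FROM authors p JOIN novels c ON c.author_id = p.id

Result:
id | name    | sales
---+---------+------
1  | Austen  | 21229
2  | Tolkien | 1208 
3  | Borges  | 47452
4  | Orwell  | 39753
5  | Orwell  | 54994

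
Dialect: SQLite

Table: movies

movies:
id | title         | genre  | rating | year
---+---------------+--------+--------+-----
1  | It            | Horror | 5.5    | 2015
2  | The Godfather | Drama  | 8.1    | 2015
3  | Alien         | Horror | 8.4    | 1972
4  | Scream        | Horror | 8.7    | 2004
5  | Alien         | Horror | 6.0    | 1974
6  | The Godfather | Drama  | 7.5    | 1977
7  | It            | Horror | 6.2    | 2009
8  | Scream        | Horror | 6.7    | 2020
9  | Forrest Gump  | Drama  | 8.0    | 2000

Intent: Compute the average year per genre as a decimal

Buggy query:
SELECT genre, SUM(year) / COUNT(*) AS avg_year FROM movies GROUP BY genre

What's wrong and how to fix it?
Bug: SUM(year) and COUNT(*) are both integers; the division truncates the fractional part

Fix: Multiply by 1.0 (or CAST to REAL) to force floating-point division

Corrected query:
SELECT genre, SUM(year) * 1.0 / COUNT(*) AS avg_year FROM movies GROUP BY genre

Result:
genre  | avg_year   
-------+------------
Drama  | 1997.333333
Horror | 1999       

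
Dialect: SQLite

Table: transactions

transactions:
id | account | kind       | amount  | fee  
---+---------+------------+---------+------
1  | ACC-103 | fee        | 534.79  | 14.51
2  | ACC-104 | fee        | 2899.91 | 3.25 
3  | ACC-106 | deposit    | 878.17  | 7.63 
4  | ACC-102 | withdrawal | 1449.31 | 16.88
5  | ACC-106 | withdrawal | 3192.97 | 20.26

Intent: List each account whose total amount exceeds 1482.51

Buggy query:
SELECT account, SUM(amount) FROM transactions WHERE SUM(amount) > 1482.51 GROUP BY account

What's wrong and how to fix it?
Bug: Aggregate functions cannot appear in a WHERE clause

Fix: Move the aggregate condition to a HAVING clause

Corrected query:
SELECT account, SUM(amount) FROM transactions GROUP BY account HAVING SUM(amount) > 1482.51

Result:
account | SUM(amount)
--------+------------
ACC-104 | 2899.91    
ACC-106 | 4071.14    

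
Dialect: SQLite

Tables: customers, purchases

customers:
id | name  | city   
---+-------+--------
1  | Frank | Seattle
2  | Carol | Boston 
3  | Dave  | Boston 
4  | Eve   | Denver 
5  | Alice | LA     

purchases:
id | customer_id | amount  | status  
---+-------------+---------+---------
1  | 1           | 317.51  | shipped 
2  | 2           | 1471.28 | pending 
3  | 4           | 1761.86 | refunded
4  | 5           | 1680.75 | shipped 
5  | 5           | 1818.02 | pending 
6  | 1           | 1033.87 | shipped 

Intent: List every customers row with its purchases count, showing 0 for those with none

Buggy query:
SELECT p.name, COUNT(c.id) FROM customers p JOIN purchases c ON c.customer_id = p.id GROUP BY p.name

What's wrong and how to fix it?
Bug: An inner join excludes parents with zero children

Fix: Use LEFT JOIN so parents without children still appear (COUNT(c.id) gives 0)

Corrected query:
SELECT p.name, COUNT(c.id) FROM customers p LEFT JOIN purchases c ON c.customer_id = p.id GROUP BY p.name

Result:
name  | COUNT(c.id)
------+------------
Alice | 2          
Carol | 1          
Dave  | 0          
Eve   | 1          
Frank | 2          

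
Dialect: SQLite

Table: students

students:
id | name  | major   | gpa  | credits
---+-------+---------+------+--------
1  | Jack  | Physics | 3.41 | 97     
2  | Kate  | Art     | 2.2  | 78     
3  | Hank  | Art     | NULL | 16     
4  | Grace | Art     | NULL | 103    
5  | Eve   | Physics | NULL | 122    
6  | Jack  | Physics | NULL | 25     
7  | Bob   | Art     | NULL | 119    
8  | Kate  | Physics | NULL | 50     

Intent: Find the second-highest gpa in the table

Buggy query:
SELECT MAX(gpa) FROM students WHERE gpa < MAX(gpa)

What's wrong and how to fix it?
Bug: The inner MAX is an aggregate inside WHERE, which is not allowed

Fix: Put the inner MAX in a scalar subquery

Corrected query:
SELECT MAX(gpa) FROM students WHERE gpa < (SELECT MAX(gpa) FROM students)

Result:
MAX(gpa)
--------
2.2     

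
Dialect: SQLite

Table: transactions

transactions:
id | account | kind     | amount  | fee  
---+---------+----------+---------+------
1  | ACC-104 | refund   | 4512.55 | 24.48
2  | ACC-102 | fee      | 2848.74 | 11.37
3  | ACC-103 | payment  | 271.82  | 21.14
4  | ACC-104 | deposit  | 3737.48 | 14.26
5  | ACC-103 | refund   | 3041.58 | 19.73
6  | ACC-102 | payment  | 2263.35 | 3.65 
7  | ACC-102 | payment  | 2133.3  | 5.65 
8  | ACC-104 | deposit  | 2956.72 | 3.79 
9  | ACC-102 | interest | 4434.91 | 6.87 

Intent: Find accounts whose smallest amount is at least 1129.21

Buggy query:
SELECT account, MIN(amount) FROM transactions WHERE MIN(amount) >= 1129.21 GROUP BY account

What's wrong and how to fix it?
Bug: MIN() in WHERE is a misuse of aggregate

Fix: Use HAVING for the per-group MIN condition

Corrected query:
SELECT account, MIN(amount) FROM transactions GROUP BY account HAVING MIN(amount) >= 1129.21

Result:
account | MIN(amount)
--------+------------
ACC-102 | 2133.3     
ACC-104 | 2956.72    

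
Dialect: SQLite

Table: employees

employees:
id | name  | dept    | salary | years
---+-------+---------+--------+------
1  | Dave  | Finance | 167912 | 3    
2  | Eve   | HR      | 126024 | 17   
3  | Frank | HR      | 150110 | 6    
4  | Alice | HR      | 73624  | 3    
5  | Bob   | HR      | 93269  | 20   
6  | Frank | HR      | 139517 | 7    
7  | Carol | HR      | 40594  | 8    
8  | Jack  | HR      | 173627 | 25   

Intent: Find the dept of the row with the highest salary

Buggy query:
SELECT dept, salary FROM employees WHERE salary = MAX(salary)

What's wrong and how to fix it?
Bug: MAX(salary) is an aggregate and cannot be used directly in WHERE

Fix: Wrap MAX in a scalar subquery so WHERE compares against a single value

Corrected query:
SELECT dept, salary FROM employees WHERE salary = (SELECT MAX(salary) FROM employees)

Result:
dept | salary
-----+-------
HR   | 173627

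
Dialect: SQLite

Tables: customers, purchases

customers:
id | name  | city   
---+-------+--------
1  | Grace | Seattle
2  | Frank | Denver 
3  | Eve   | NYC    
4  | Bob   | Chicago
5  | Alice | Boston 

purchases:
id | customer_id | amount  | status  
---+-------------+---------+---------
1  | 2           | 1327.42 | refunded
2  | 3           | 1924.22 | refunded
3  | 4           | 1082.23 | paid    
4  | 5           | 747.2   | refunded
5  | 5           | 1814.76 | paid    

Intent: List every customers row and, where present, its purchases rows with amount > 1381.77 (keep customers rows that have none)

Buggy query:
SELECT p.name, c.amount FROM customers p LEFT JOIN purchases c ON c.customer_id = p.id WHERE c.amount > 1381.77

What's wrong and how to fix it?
Bug: Filtering c.amount in WHERE discards the NULL rows produced by LEFT JOIN, turning it into an inner join

Fix: Put 'c.amount > 1381.77' in the JOIN's ON clause instead of WHERE

Corrected query:
SELECT p.name, c.amount FROM customers p LEFT JOIN purchases c ON c.customer_id = p.id AND c.amount > 1381.77

Result:
name  | amount 
------+--------
Grace | NULL   
Frank | NULL   
Eve   | 1924.22
Bob   | NULL   
Alice | 1814.76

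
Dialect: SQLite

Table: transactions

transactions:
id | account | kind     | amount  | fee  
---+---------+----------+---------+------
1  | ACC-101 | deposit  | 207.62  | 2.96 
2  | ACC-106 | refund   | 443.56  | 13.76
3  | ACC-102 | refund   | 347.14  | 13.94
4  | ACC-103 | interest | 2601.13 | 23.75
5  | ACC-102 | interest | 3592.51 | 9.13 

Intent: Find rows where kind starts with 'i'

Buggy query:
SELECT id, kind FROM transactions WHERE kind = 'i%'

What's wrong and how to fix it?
Bug: '=' compares the literal string including the % character; pattern matching needs LIKE

Fix: Replace '=' with LIKE so 'i%' is treated as a pattern

Corrected query:
SELECT id, kind FROM transactions WHERE kind LIKE 'i%'

Result:
id | kind    
---+---------
4  | interest
5  | interest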